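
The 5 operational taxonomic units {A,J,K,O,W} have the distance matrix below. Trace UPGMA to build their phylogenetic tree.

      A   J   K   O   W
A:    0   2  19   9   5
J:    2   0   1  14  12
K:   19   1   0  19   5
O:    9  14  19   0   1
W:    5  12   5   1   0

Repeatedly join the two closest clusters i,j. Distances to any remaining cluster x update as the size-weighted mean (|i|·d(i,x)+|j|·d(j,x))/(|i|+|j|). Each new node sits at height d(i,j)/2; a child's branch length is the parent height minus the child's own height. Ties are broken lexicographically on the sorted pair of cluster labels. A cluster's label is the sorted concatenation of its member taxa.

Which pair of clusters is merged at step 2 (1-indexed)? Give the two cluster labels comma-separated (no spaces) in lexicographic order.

O,W

1. join J+K (d=1) ⇒ JK; edges |J|=1/2, |K|=1/2
  updated: d(A,JK)=21/2, d(JK,O)=33/2, d(JK,W)=17/2
2. join O+W (d=1) ⇒ OW; edges |O|=1/2, |W|=1/2
  updated: d(A,OW)=7, d(JK,OW)=25/2
3. join A+OW (d=7) ⇒ AOW; edges |A|=7/2, |OW|=3
  updated: d(AOW,JK)=71/6
4. join AOW+JK (d=71/6) ⇒ AJKOW; edges |AOW|=29/12, |JK|=65/12
final tree: ((A:7/2,(O:1/2,W:1/2):3):29/12,(J:1/2,K:1/2):65/12)
total length: 49/3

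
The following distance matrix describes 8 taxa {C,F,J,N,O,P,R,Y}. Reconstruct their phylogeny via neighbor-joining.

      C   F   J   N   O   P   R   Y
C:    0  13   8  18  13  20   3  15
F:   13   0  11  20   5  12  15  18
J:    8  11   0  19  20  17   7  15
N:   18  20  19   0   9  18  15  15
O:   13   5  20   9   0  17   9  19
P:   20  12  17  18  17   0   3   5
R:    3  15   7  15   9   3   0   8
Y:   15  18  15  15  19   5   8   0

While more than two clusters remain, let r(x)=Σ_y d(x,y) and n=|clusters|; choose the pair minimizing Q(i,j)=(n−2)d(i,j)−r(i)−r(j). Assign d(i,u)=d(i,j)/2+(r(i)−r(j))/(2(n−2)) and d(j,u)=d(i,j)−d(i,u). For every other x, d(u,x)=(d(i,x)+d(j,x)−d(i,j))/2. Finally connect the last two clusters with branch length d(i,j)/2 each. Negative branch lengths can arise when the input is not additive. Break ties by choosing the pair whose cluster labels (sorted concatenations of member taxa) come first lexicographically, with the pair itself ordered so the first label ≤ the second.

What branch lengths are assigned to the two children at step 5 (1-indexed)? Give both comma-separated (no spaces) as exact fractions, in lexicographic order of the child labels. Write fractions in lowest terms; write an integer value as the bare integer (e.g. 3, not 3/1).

95/32,161/32

iteration 1: select P,Y (d=5, Q=-157); attach at lengths (9/4, 11/4); label the merged cluster PY
  updated: d(C,PY)=15, d(F,PY)=25/2, d(J,PY)=27/2, d(N,PY)=14, d(O,PY)=31/2, d(PY,R)=3
iteration 2: select F,O (d=5, Q=-123); attach at lengths (3, 2); label the merged cluster FO
  updated: d(C,FO)=21/2, d(FO,J)=13, d(FO,N)=12, d(FO,PY)=23/2, d(FO,R)=19/2
iteration 3: select FO,N (d=12, Q=-173/2); attach at lengths (53/16, 139/16); label the merged cluster FNO
  updated: d(C,FNO)=33/4, d(FNO,J)=10, d(FNO,PY)=27/4, d(FNO,R)=25/4
iteration 4: select FNO,PY (d=27/4, Q=-197/4); attach at lengths (53/24, 109/24); label the merged cluster FNOPY
  updated: d(C,FNOPY)=33/4, d(FNOPY,J)=67/8, d(FNOPY,R)=5/4
iteration 5: select C,J (d=8, Q=-213/8); attach at lengths (95/32, 161/32); label the merged cluster CJ
  updated: d(CJ,FNOPY)=69/16, d(CJ,R)=1
iteration 6: select CJ,FNOPY (d=69/16, Q=-105/16); attach at lengths (65/32, 73/32); label the merged cluster CFJNOPY
  updated: d(CFJNOPY,R)=-33/32
iteration 7: select CFJNOPY,R (d=-33/32); attach at lengths (-33/64, -33/64); label the merged cluster CFJNOPRY
final tree: (((C:95/32,J:161/32):65/32,(((F:3,O:2):53/16,N:139/16):53/24,(P:9/4,Y:11/4):109/24):73/32):-33/64,R:-33/64)
total length: 1281/32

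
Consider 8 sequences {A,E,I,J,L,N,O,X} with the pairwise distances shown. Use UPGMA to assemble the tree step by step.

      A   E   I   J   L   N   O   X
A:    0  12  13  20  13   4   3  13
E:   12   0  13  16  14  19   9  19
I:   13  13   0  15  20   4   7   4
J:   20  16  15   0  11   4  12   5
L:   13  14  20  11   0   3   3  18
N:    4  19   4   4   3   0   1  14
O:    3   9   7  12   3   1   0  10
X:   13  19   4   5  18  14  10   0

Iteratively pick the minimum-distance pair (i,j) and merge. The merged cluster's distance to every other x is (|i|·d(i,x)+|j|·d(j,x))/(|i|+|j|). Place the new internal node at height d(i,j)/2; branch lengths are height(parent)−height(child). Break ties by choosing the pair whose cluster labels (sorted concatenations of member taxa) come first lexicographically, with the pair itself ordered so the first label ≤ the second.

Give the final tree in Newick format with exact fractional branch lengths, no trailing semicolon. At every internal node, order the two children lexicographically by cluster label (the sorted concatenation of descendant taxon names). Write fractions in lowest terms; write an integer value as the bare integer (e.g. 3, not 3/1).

step 1: merge (N,O) at d=1; branch lengths N→1/2, O→1/2; new cluster NO
  updated: d(A,NO)=7/2, d(E,NO)=14, d(I,NO)=11/2, d(J,NO)=8, d(L,NO)=3, d(NO,X)=12
step 2: merge (L,NO) at d=3; branch lengths L→3/2, NO→1; new cluster LNO
  updated: d(A,LNO)=20/3, d(E,LNO)=14, d(I,LNO)=31/3, d(J,LNO)=9, d(LNO,X)=14
step 3: merge (I,X) at d=4; branch lengths I→2, X→2; new cluster IX
  updated: d(A,IX)=13, d(E,IX)=16, d(IX,J)=10, d(IX,LNO)=73/6
step 4: merge (A,LNO) at d=20/3; branch lengths A→10/3, LNO→11/6; new cluster ALNO
  updated: d(ALNO,E)=27/2, d(ALNO,IX)=99/8, d(ALNO,J)=47/4
step 5: merge (IX,J) at d=10; branch lengths IX→3, J→5; new cluster IJX
  updated: d(ALNO,IJX)=73/6, d(E,IJX)=16
step 6: merge (ALNO,IJX) at d=73/6; branch lengths ALNO→11/4, IJX→13/12; new cluster AIJLNOX
  updated: d(AIJLNOX,E)=102/7
step 7: merge (AIJLNOX,E) at d=102/7; branch lengths AIJLNOX→101/84, E→51/7; new cluster AEIJLNOX
final tree: (((A:10/3,(L:3/2,(N:1/2,O:1/2):1):11/6):11/4,((I:2,X:2):3,J:5):13/12):101/84,E:51/7)
total length: 2771/84

(((A:10/3,(L:3/2,(N:1/2,O:1/2):1):11/6):11/4,((I:2,X:2):3,J:5):13/12):101/84,E:51/7)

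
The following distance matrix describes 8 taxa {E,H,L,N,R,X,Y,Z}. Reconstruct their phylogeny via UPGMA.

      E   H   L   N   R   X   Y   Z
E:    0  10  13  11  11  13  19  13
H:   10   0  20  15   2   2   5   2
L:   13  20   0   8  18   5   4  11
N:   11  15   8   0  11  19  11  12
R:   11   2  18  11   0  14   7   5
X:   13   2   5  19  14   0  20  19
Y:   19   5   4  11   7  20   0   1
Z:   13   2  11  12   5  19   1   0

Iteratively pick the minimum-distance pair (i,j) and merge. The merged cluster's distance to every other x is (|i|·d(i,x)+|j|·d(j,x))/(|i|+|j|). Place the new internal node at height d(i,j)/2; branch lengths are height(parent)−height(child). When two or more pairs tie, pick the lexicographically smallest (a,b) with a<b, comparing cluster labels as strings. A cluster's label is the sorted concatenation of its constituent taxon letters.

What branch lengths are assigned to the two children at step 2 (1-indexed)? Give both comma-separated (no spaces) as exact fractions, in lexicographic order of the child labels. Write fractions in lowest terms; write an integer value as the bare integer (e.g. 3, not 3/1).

1,1

step 1: merge (Y,Z) at d=1; branch lengths Y→1/2, Z→1/2; new cluster YZ
  updated: d(E,YZ)=16, d(H,YZ)=7/2, d(L,YZ)=15/2, d(N,YZ)=23/2, d(R,YZ)=6, d(X,YZ)=39/2
step 2: merge (H,R) at d=2; branch lengths H→1, R→1; new cluster HR
  updated: d(E,HR)=21/2, d(HR,L)=19, d(HR,N)=13, d(HR,X)=8, d(HR,YZ)=19/4
step 3: merge (HR,YZ) at d=19/4; branch lengths HR→11/8, YZ→15/8; new cluster HRYZ
  updated: d(E,HRYZ)=53/4, d(HRYZ,L)=53/4, d(HRYZ,N)=49/4, d(HRYZ,X)=55/4
step 4: merge (L,X) at d=5; branch lengths L→5/2, X→5/2; new cluster LX
  updated: d(E,LX)=13, d(HRYZ,LX)=27/2, d(LX,N)=27/2
step 5: merge (E,N) at d=11; branch lengths E→11/2, N→11/2; new cluster EN
  updated: d(EN,HRYZ)=51/4, d(EN,LX)=53/4
step 6: merge (EN,HRYZ) at d=51/4; branch lengths EN→7/8, HRYZ→4; new cluster EHNRYZ
  updated: d(EHNRYZ,LX)=161/12
step 7: merge (EHNRYZ,LX) at d=161/12; branch lengths EHNRYZ→1/3, LX→101/24; new cluster EHLNRXYZ
final tree: (((E:11/2,N:11/2):7/8,((H:1,R:1):11/8,(Y:1/2,Z:1/2):15/8):4):1/3,(L:5/2,X:5/2):101/24)
total length: 95/3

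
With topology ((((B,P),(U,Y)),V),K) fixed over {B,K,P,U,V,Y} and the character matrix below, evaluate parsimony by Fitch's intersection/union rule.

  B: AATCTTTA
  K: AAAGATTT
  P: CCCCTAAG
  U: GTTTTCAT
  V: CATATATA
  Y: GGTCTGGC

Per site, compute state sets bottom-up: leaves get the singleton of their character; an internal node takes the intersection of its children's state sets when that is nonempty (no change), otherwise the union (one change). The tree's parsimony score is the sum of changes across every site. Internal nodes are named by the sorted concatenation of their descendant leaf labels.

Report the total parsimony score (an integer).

23

site 0, node BP: B={A} ∪ P={C} → {A,C} (+1)
site 0, node UY: U={G} ∩ Y={G} → {G} (+0)
site 0, node BPUY: BP={A,C} ∪ UY={G} → {A,C,G} (+1)
site 0, node BPUVY: BPUY={A,C,G} ∩ V={C} → {C} (+0)
site 0, node BKPUVY: BPUVY={C} ∪ K={A} → {A,C} (+1)
site 1, node BP: B={A} ∪ P={C} → {A,C} (+1)
site 1, node UY: U={T} ∪ Y={G} → {G,T} (+1)
site 1, node BPUY: BP={A,C} ∪ UY={G,T} → {A,C,G,T} (+1)
site 1, node BPUVY: BPUY={A,C,G,T} ∩ V={A} → {A} (+0)
site 1, node BKPUVY: BPUVY={A} ∩ K={A} → {A} (+0)
site 2, node BP: B={T} ∪ P={C} → {C,T} (+1)
site 2, node UY: U={T} ∩ Y={T} → {T} (+0)
site 2, node BPUY: BP={C,T} ∩ UY={T} → {T} (+0)
site 2, node BPUVY: BPUY={T} ∩ V={T} → {T} (+0)
site 2, node BKPUVY: BPUVY={T} ∪ K={A} → {A,T} (+1)
site 3, node BP: B={C} ∩ P={C} → {C} (+0)
site 3, node UY: U={T} ∪ Y={C} → {C,T} (+1)
site 3, node BPUY: BP={C} ∩ UY={C,T} → {C} (+0)
site 3, node BPUVY: BPUY={C} ∪ V={A} → {A,C} (+1)
site 3, node BKPUVY: BPUVY={A,C} ∪ K={G} → {A,C,G} (+1)
site 4, node BP: B={T} ∩ P={T} → {T} (+0)
site 4, node UY: U={T} ∩ Y={T} → {T} (+0)
site 4, node BPUY: BP={T} ∩ UY={T} → {T} (+0)
site 4, node BPUVY: BPUY={T} ∩ V={T} → {T} (+0)
site 4, node BKPUVY: BPUVY={T} ∪ K={A} → {A,T} (+1)
site 5, node BP: B={T} ∪ P={A} → {A,T} (+1)
site 5, node UY: U={C} ∪ Y={G} → {C,G} (+1)
site 5, node BPUY: BP={A,T} ∪ UY={C,G} → {A,C,G,T} (+1)
site 5, node BPUVY: BPUY={A,C,G,T} ∩ V={A} → {A} (+0)
site 5, node BKPUVY: BPUVY={A} ∪ K={T} → {A,T} (+1)
site 6, node BP: B={T} ∪ P={A} → {A,T} (+1)
site 6, node UY: U={A} ∪ Y={G} → {A,G} (+1)
site 6, node BPUY: BP={A,T} ∩ UY={A,G} → {A} (+0)
site 6, node BPUVY: BPUY={A} ∪ V={T} → {A,T} (+1)
site 6, node BKPUVY: BPUVY={A,T} ∩ K={T} → {T} (+0)
site 7, node BP: B={A} ∪ P={G} → {A,G} (+1)
site 7, node UY: U={T} ∪ Y={C} → {C,T} (+1)
site 7, node BPUY: BP={A,G} ∪ UY={C,T} → {A,C,G,T} (+1)
site 7, node BPUVY: BPUY={A,C,G,T} ∩ V={A} → {A} (+0)
site 7, node BKPUVY: BPUVY={A} ∪ K={T} → {A,T} (+1)
per-site changes: [3, 3, 2, 3, 1, 4, 3, 4]; total = 23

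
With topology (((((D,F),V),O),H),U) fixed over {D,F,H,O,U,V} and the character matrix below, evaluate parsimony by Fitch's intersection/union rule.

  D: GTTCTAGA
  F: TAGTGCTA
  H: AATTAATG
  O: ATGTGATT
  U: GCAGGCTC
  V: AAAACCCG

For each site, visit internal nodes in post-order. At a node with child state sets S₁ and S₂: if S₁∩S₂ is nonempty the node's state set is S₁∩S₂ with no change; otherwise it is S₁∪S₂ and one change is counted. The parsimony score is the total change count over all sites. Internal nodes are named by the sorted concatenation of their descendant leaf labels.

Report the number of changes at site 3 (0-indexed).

DF@0: {G} ∪ {T} = {G,T} (union, +1)
DFV@0: {G,T} ∪ {A} = {A,G,T} (union, +1)
DFOV@0: {A,G,T} ∩ {A} = {A} (intersection, +0)
DFHOV@0: {A} ∩ {A} = {A} (intersection, +0)
DFHOUV@0: {A} ∪ {G} = {A,G} (union, +1)
DF@1: {T} ∪ {A} = {A,T} (union, +1)
DFV@1: {A,T} ∩ {A} = {A} (intersection, +0)
DFOV@1: {A} ∪ {T} = {A,T} (union, +1)
DFHOV@1: {A,T} ∩ {A} = {A} (intersection, +0)
DFHOUV@1: {A} ∪ {C} = {A,C} (union, +1)
DF@2: {T} ∪ {G} = {G,T} (union, +1)
DFV@2: {G,T} ∪ {A} = {A,G,T} (union, +1)
DFOV@2: {A,G,T} ∩ {G} = {G} (intersection, +0)
DFHOV@2: {G} ∪ {T} = {G,T} (union, +1)
DFHOUV@2: {G,T} ∪ {A} = {A,G,T} (union, +1)
DF@3: {C} ∪ {T} = {C,T} (union, +1)
DFV@3: {C,T} ∪ {A} = {A,C,T} (union, +1)
DFOV@3: {A,C,T} ∩ {T} = {T} (intersection, +0)
DFHOV@3: {T} ∩ {T} = {T} (intersection, +0)
DFHOUV@3: {T} ∪ {G} = {G,T} (union, +1)
DF@4: {T} ∪ {G} = {G,T} (union, +1)
DFV@4: {G,T} ∪ {C} = {C,G,T} (union, +1)
DFOV@4: {C,G,T} ∩ {G} = {G} (intersection, +0)
DFHOV@4: {G} ∪ {A} = {A,G} (union, +1)
DFHOUV@4: {A,G} ∩ {G} = {G} (intersection, +0)
DF@5: {A} ∪ {C} = {A,C} (union, +1)
DFV@5: {A,C} ∩ {C} = {C} (intersection, +0)
DFOV@5: {C} ∪ {A} = {A,C} (union, +1)
DFHOV@5: {A,C} ∩ {A} = {A} (intersection, +0)
DFHOUV@5: {A} ∪ {C} = {A,C} (union, +1)
DF@6: {G} ∪ {T} = {G,T} (union, +1)
DFV@6: {G,T} ∪ {C} = {C,G,T} (union, +1)
DFOV@6: {C,G,T} ∩ {T} = {T} (intersection, +0)
DFHOV@6: {T} ∩ {T} = {T} (intersection, +0)
DFHOUV@6: {T} ∩ {T} = {T} (intersection, +0)
DF@7: {A} ∩ {A} = {A} (intersection, +0)
DFV@7: {A} ∪ {G} = {A,G} (union, +1)
DFOV@7: {A,G} ∪ {T} = {A,G,T} (union, +1)
DFHOV@7: {A,G,T} ∩ {G} = {G} (intersection, +0)
DFHOUV@7: {G} ∪ {C} = {C,G} (union, +1)
per-site changes: [3, 3, 4, 3, 3, 3, 2, 3]; total = 24

3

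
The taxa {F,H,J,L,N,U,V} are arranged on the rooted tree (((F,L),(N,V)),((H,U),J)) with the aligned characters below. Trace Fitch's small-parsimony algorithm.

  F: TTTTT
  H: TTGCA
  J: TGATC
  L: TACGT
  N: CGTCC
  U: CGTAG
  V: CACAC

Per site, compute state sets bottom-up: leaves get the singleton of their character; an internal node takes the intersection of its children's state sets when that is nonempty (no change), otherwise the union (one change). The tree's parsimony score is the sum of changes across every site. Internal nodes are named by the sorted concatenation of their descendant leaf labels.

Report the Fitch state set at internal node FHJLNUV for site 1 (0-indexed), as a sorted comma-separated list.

A,G

[col 0] FL: children F:{T}, L:{T} ∩→ {T}; cost 0
[col 0] NV: children N:{C}, V:{C} ∩→ {C}; cost 0
[col 0] FLNV: children FL:{T}, NV:{C} ∪→ {C,T}; cost 1
[col 0] HU: children H:{T}, U:{C} ∪→ {C,T}; cost 1
[col 0] HJU: children HU:{C,T}, J:{T} ∩→ {T}; cost 0
[col 0] FHJLNUV: children FLNV:{C,T}, HJU:{T} ∩→ {T}; cost 0
[col 1] FL: children F:{T}, L:{A} ∪→ {A,T}; cost 1
[col 1] NV: children N:{G}, V:{A} ∪→ {A,G}; cost 1
[col 1] FLNV: children FL:{A,T}, NV:{A,G} ∩→ {A}; cost 0
[col 1] HU: children H:{T}, U:{G} ∪→ {G,T}; cost 1
[col 1] HJU: children HU:{G,T}, J:{G} ∩→ {G}; cost 0
[col 1] FHJLNUV: children FLNV:{A}, HJU:{G} ∪→ {A,G}; cost 1
[col 2] FL: children F:{T}, L:{C} ∪→ {C,T}; cost 1
[col 2] NV: children N:{T}, V:{C} ∪→ {C,T}; cost 1
[col 2] FLNV: children FL:{C,T}, NV:{C,T} ∩→ {C,T}; cost 0
[col 2] HU: children H:{G}, U:{T} ∪→ {G,T}; cost 1
[col 2] HJU: children HU:{G,T}, J:{A} ∪→ {A,G,T}; cost 1
[col 2] FHJLNUV: children FLNV:{C,T}, HJU:{A,G,T} ∩→ {T}; cost 0
[col 3] FL: children F:{T}, L:{G} ∪→ {G,T}; cost 1
[col 3] NV: children N:{C}, V:{A} ∪→ {A,C}; cost 1
[col 3] FLNV: children FL:{G,T}, NV:{A,C} ∪→ {A,C,G,T}; cost 1
[col 3] HU: children H:{C}, U:{A} ∪→ {A,C}; cost 1
[col 3] HJU: children HU:{A,C}, J:{T} ∪→ {A,C,T}; cost 1
[col 3] FHJLNUV: children FLNV:{A,C,G,T}, HJU:{A,C,T} ∩→ {A,C,T}; cost 0
[col 4] FL: children F:{T}, L:{T} ∩→ {T}; cost 0
[col 4] NV: children N:{C}, V:{C} ∩→ {C}; cost 0
[col 4] FLNV: children FL:{T}, NV:{C} ∪→ {C,T}; cost 1
[col 4] HU: children H:{A}, U:{G} ∪→ {A,G}; cost 1
[col 4] HJU: children HU:{A,G}, J:{C} ∪→ {A,C,G}; cost 1
[col 4] FHJLNUV: children FLNV:{C,T}, HJU:{A,C,G} ∩→ {C}; cost 0
per-site changes: [2, 4, 4, 5, 3]; total = 18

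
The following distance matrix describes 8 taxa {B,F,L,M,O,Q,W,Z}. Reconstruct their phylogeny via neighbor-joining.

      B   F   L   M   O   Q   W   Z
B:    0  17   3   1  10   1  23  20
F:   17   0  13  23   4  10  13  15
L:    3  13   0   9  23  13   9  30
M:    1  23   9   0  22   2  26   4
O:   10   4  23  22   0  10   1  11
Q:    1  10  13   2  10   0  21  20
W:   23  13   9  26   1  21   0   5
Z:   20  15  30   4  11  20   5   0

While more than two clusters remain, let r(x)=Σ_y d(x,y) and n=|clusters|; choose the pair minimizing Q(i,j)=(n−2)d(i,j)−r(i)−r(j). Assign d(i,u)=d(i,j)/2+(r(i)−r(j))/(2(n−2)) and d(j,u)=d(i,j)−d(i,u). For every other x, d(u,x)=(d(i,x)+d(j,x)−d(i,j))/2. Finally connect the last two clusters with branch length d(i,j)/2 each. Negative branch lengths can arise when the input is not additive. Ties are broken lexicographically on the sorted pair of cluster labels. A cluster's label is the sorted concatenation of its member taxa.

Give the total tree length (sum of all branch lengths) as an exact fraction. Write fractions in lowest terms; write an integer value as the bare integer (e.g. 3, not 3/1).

2101/64

iteration 1: select O,W (d=1, Q=-173); attach at lengths (-11/12, 23/12); label the merged cluster OW
  updated: d(B,OW)=16, d(F,OW)=8, d(L,OW)=31/2, d(M,OW)=47/2, d(OW,Q)=15, d(OW,Z)=15/2
iteration 2: select OW,Z (d=15/2, Q=-289/2); attach at lengths (53/20, 97/20); label the merged cluster OWZ
  updated: d(B,OWZ)=57/4, d(F,OWZ)=31/4, d(L,OWZ)=19, d(M,OWZ)=10, d(OWZ,Q)=55/4
iteration 3: select F,OWZ (d=31/4, Q=-209/2); attach at lengths (37/8, 25/8); label the merged cluster FOWZ
  updated: d(B,FOWZ)=47/4, d(FOWZ,L)=97/8, d(FOWZ,M)=101/8, d(FOWZ,Q)=8
iteration 4: select FOWZ,L (d=97/8, Q=-181/4); attach at lengths (175/24, 29/6); label the merged cluster FLOWZ
  updated: d(B,FLOWZ)=21/16, d(FLOWZ,M)=19/4, d(FLOWZ,Q)=71/16
iteration 5: select B,FLOWZ (d=21/16, Q=-179/16); attach at lengths (-73/64, 157/64); label the merged cluster BFLOWZ
  updated: d(BFLOWZ,M)=71/32, d(BFLOWZ,Q)=33/16
iteration 6: select BFLOWZ,M (d=71/32, Q=-201/32); attach at lengths (73/64, 69/64); label the merged cluster BFLMOWZ
  updated: d(BFLMOWZ,Q)=59/64
iteration 7: select BFLMOWZ,Q (d=59/64); attach at lengths (59/128, 59/128); label the merged cluster BFLMOQWZ
final tree: (((B:-73/64,((F:37/8,((O:-11/12,W:23/12):53/20,Z:97/20):25/8):175/24,L:29/6):157/64):73/64,M:69/64):59/128,Q:59/128)
total length: 2101/64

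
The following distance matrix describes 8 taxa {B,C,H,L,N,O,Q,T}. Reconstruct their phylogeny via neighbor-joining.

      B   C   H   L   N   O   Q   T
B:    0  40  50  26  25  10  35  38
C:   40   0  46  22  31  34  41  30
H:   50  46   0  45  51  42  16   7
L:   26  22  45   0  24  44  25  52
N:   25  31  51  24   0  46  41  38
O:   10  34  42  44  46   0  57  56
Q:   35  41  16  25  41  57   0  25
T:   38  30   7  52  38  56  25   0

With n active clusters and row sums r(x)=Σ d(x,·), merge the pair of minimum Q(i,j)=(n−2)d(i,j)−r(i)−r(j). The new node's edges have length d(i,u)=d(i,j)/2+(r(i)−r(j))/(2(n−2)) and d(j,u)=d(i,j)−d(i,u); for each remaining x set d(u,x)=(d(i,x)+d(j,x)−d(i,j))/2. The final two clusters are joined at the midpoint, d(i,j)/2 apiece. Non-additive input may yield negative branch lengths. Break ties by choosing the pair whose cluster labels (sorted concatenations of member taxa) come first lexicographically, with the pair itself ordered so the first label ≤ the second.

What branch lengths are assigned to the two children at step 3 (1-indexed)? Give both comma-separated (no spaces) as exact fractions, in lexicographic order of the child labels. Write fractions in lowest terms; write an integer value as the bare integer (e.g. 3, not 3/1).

157/16,115/16

step 1: merge (H,T) at d=7, Q=-461; branch lengths H→53/12, T→31/12; new cluster HT
  updated: d(B,HT)=81/2, d(C,HT)=69/2, d(HT,L)=45, d(HT,N)=41, d(HT,O)=91/2, d(HT,Q)=17
step 2: merge (B,O) at d=10, Q=-363; branch lengths B→-1, O→11; new cluster BO
  updated: d(BO,C)=32, d(BO,HT)=38, d(BO,L)=30, d(BO,N)=61/2, d(BO,Q)=41
step 3: merge (HT,Q) at d=17, Q=-545/2; branch lengths HT→157/16, Q→115/16; new cluster HQT
  updated: d(BO,HQT)=31, d(C,HQT)=117/4, d(HQT,L)=53/2, d(HQT,N)=65/2
step 4: merge (C,L) at d=22, Q=-603/4; branch lengths C→311/24, L→217/24; new cluster CL
  updated: d(BO,CL)=20, d(CL,HQT)=135/8, d(CL,N)=33/2
step 5: merge (BO,N) at d=61/2, Q=-100; branch lengths BO→63/4, N→59/4; new cluster BNO
  updated: d(BNO,CL)=3, d(BNO,HQT)=33/2
step 6: merge (BNO,CL) at d=3, Q=-291/8; branch lengths BNO→21/16, CL→27/16; new cluster BCLNO
  updated: d(BCLNO,HQT)=243/16
step 7: merge (BCLNO,HQT) at d=243/16; branch lengths BCLNO→243/32, HQT→243/32; new cluster BCHLNOQT
final tree: ((((B:-1,O:11):63/4,N:59/4):21/16,(C:311/24,L:217/24):27/16):243/32,((H:53/12,T:31/12):157/16,Q:115/16):243/32)
total length: 1675/16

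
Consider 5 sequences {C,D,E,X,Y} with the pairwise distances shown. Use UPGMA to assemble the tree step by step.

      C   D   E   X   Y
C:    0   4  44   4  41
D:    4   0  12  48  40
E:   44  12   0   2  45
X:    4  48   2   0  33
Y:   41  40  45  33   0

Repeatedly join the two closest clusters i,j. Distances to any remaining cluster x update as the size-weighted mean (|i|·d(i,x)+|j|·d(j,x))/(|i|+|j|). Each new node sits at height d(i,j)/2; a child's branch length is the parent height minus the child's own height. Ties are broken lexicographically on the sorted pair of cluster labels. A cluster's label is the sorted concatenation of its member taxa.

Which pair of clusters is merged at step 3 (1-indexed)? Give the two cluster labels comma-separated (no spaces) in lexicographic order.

iteration 1: select E,X (d=2); attach at lengths (1, 1); label the merged cluster EX
  updated: d(C,EX)=24, d(D,EX)=30, d(EX,Y)=39
iteration 2: select C,D (d=4); attach at lengths (2, 2); label the merged cluster CD
  updated: d(CD,EX)=27, d(CD,Y)=81/2
iteration 3: select CD,EX (d=27); attach at lengths (23/2, 25/2); label the merged cluster CDEX
  updated: d(CDEX,Y)=159/4
iteration 4: select CDEX,Y (d=159/4); attach at lengths (51/8, 159/8); label the merged cluster CDEXY
final tree: (((C:2,D:2):23/2,(E:1,X:1):25/2):51/8,Y:159/8)
total length: 225/4

CD,EX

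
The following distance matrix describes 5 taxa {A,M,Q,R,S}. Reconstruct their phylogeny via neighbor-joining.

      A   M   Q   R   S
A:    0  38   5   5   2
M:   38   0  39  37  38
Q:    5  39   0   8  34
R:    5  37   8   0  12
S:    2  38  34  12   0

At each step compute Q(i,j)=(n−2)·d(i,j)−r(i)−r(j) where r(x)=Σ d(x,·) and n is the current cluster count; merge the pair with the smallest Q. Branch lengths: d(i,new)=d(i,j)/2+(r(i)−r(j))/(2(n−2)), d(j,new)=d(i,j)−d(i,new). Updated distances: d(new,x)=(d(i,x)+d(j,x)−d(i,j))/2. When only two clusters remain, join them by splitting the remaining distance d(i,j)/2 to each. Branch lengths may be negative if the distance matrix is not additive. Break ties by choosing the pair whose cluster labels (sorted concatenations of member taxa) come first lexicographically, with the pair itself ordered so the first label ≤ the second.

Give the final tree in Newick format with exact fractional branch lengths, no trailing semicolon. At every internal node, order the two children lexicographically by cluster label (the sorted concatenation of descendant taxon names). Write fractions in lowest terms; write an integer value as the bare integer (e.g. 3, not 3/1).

1. join A+S (d=2, Q=-130) ⇒ AS; edges |A|=-5, |S|=7
  updated: d(AS,M)=37, d(AS,Q)=37/2, d(AS,R)=15/2
2. join AS+M (d=37, Q=-102) ⇒ AMS; edges |AS|=6, |M|=31
  updated: d(AMS,Q)=41/4, d(AMS,R)=15/4
3. join AMS+Q (d=41/4, Q=-22) ⇒ AMQS; edges |AMS|=3, |Q|=29/4
  updated: d(AMQS,R)=3/4
4. join AMQS+R (d=3/4) ⇒ AMQRS; edges |AMQS|=3/8, |R|=3/8
final tree: ((((A:-5,S:7):6,M:31):3,Q:29/4):3/8,R:3/8)
total length: 50

((((A:-5,S:7):6,M:31):3,Q:29/4):3/8,R:3/8)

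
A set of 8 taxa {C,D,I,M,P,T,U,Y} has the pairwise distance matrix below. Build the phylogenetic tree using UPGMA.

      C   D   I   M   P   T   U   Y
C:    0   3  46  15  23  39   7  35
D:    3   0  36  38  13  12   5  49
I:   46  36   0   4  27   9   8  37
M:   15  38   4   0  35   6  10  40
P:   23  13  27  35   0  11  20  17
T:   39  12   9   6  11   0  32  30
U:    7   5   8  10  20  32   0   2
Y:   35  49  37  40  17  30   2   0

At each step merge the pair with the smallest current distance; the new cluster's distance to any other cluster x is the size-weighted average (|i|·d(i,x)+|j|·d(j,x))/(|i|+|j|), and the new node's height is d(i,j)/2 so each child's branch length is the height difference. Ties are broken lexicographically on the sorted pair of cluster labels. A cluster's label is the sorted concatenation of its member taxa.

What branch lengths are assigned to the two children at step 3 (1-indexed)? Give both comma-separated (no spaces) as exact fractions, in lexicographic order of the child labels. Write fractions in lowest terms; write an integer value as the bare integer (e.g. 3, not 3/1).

step 1: merge (U,Y) at d=2; branch lengths U→1, Y→1; new cluster UY
  updated: d(C,UY)=21, d(D,UY)=27, d(I,UY)=45/2, d(M,UY)=25, d(P,UY)=37/2, d(T,UY)=31
step 2: merge (C,D) at d=3; branch lengths C→3/2, D→3/2; new cluster CD
  updated: d(CD,I)=41, d(CD,M)=53/2, d(CD,P)=18, d(CD,T)=51/2, d(CD,UY)=24
step 3: merge (I,M) at d=4; branch lengths I→2, M→2; new cluster IM
  updated: d(CD,IM)=135/4, d(IM,P)=31, d(IM,T)=15/2, d(IM,UY)=95/4
step 4: merge (IM,T) at d=15/2; branch lengths IM→7/4, T→15/4; new cluster IMT
  updated: d(CD,IMT)=31, d(IMT,P)=73/3, d(IMT,UY)=157/6
step 5: merge (CD,P) at d=18; branch lengths CD→15/2, P→9; new cluster CDP
  updated: d(CDP,IMT)=259/9, d(CDP,UY)=133/6
step 6: merge (CDP,UY) at d=133/6; branch lengths CDP→25/12, UY→121/12; new cluster CDPUY
  updated: d(CDPUY,IMT)=416/15
step 7: merge (CDPUY,IMT) at d=416/15; branch lengths CDPUY→167/60, IMT→607/60; new cluster CDIMPTUY
final tree: ((((C:3/2,D:3/2):15/2,P:9):25/12,(U:1,Y:1):121/12):167/60,((I:2,M:2):7/4,T:15/4):607/60)
total length: 841/15

2,2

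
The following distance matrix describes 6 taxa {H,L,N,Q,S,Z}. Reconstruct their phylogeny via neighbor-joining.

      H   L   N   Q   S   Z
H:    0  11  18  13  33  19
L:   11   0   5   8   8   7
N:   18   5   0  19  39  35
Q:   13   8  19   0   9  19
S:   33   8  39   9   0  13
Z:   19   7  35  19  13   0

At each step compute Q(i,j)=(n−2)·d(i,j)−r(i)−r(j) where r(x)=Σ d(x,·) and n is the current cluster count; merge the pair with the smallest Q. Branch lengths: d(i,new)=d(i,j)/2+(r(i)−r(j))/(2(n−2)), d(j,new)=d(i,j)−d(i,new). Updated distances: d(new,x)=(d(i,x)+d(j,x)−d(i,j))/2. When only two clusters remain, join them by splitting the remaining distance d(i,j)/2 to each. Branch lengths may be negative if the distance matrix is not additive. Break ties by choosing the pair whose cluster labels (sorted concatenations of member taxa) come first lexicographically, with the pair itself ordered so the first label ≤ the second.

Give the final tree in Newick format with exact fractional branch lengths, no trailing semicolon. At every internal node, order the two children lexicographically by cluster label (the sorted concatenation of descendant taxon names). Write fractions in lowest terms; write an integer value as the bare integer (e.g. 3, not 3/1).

1. join S+Z (d=13, Q=-143) ⇒ SZ; edges |S|=61/8, |Z|=43/8
  updated: d(H,SZ)=39/2, d(L,SZ)=1, d(N,SZ)=61/2, d(Q,SZ)=15/2
2. join Q+SZ (d=15/2, Q=-167/2) ⇒ QSZ; edges |Q|=23/12, |SZ|=67/12
  updated: d(H,QSZ)=25/2, d(L,QSZ)=3/4, d(N,QSZ)=21
3. join H+QSZ (d=25/2, Q=-203/4) ⇒ HQSZ; edges |H|=129/16, |QSZ|=71/16
  updated: d(HQSZ,L)=-3/8, d(HQSZ,N)=53/4
4. join HQSZ+L (d=-3/8, Q=-143/8) ⇒ HLQSZ; edges |HQSZ|=63/16, |L|=-69/16
  updated: d(HLQSZ,N)=149/16
5. join HLQSZ+N (d=149/16) ⇒ HLNQSZ; edges |HLQSZ|=149/32, |N|=149/32
final tree: (((H:129/16,(Q:23/12,(S:61/8,Z:43/8):67/12):71/16):63/16,L:-69/16):149/32,N:149/32)
total length: 671/16

(((H:129/16,(Q:23/12,(S:61/8,Z:43/8):67/12):71/16):63/16,L:-69/16):149/32,N:149/32)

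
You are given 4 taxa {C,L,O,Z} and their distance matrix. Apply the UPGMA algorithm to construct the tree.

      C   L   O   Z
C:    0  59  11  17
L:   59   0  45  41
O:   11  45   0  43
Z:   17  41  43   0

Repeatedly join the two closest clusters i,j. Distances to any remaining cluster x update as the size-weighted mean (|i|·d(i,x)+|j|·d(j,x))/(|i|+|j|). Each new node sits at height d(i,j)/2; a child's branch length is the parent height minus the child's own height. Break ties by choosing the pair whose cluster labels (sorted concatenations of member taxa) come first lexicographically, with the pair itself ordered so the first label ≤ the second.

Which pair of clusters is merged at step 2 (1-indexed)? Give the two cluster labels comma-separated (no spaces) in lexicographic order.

CO,Z

step 1: merge (C,O) at d=11; branch lengths C→11/2, O→11/2; new cluster CO
  updated: d(CO,L)=52, d(CO,Z)=30
step 2: merge (CO,Z) at d=30; branch lengths CO→19/2, Z→15; new cluster COZ
  updated: d(COZ,L)=145/3
step 3: merge (COZ,L) at d=145/3; branch lengths COZ→55/6, L→145/6; new cluster CLOZ
final tree: (((C:11/2,O:11/2):19/2,Z:15):55/6,L:145/6)
total length: 413/6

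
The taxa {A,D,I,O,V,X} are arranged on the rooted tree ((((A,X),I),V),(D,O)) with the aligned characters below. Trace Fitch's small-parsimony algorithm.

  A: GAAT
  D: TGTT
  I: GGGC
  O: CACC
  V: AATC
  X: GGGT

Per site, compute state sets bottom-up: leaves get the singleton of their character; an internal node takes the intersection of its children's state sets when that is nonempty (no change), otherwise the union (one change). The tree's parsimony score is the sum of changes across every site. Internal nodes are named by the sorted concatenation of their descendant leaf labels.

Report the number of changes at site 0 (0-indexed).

[col 0] AX: children A:{G}, X:{G} ∩→ {G}; cost 0
[col 0] AIX: children AX:{G}, I:{G} ∩→ {G}; cost 0
[col 0] AIVX: children AIX:{G}, V:{A} ∪→ {A,G}; cost 1
[col 0] DO: children D:{T}, O:{C} ∪→ {C,T}; cost 1
[col 0] ADIOVX: children AIVX:{A,G}, DO:{C,T} ∪→ {A,C,G,T}; cost 1
[col 1] AX: children A:{A}, X:{G} ∪→ {A,G}; cost 1
[col 1] AIX: children AX:{A,G}, I:{G} ∩→ {G}; cost 0
[col 1] AIVX: children AIX:{G}, V:{A} ∪→ {A,G}; cost 1
[col 1] DO: children D:{G}, O:{A} ∪→ {A,G}; cost 1
[col 1] ADIOVX: children AIVX:{A,G}, DO:{A,G} ∩→ {A,G}; cost 0
[col 2] AX: children A:{A}, X:{G} ∪→ {A,G}; cost 1
[col 2] AIX: children AX:{A,G}, I:{G} ∩→ {G}; cost 0
[col 2] AIVX: children AIX:{G}, V:{T} ∪→ {G,T}; cost 1
[col 2] DO: children D:{T}, O:{C} ∪→ {C,T}; cost 1
[col 2] ADIOVX: children AIVX:{G,T}, DO:{C,T} ∩→ {T}; cost 0
[col 3] AX: children A:{T}, X:{T} ∩→ {T}; cost 0
[col 3] AIX: children AX:{T}, I:{C} ∪→ {C,T}; cost 1
[col 3] AIVX: children AIX:{C,T}, V:{C} ∩→ {C}; cost 0
[col 3] DO: children D:{T}, O:{C} ∪→ {C,T}; cost 1
[col 3] ADIOVX: children AIVX:{C}, DO:{C,T} ∩→ {C}; cost 0
per-site changes: [3, 3, 3, 2]; total = 11

3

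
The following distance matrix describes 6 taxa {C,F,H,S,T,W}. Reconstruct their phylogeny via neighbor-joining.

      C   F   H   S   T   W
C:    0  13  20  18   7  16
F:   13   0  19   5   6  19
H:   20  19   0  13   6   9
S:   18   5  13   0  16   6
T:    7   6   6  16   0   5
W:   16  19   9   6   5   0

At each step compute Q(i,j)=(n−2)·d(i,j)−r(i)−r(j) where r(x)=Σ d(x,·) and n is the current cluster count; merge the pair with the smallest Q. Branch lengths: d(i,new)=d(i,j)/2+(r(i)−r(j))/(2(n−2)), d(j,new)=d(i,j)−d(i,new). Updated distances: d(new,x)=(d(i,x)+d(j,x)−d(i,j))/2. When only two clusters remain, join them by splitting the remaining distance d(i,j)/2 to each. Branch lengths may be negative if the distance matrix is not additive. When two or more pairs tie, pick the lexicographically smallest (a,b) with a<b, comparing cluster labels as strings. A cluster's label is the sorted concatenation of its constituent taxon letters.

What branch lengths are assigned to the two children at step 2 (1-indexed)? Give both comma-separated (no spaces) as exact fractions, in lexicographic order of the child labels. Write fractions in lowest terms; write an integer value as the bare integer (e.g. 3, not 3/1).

25/3,14/3

1. join F+S (d=5, Q=-100) ⇒ FS; edges |F|=3, |S|=2
  updated: d(C,FS)=13, d(FS,H)=27/2, d(FS,T)=17/2, d(FS,W)=10
2. join C+FS (d=13, Q=-62) ⇒ CFS; edges |C|=25/3, |FS|=14/3
  updated: d(CFS,H)=41/4, d(CFS,T)=5/4, d(CFS,W)=13/2
3. join CFS+T (d=5/4, Q=-111/4) ⇒ CFST; edges |CFS|=33/16, |T|=-13/16
  updated: d(CFST,H)=15/2, d(CFST,W)=41/8
4. join CFST+H (d=15/2, Q=-173/8) ⇒ CFHST; edges |CFST|=29/16, |H|=91/16
  updated: d(CFHST,W)=53/16
5. join CFHST+W (d=53/16) ⇒ CFHSTW; edges |CFHST|=53/32, |W|=53/32
final tree: ((((C:25/3,(F:3,S:2):14/3):33/16,T:-13/16):29/16,H:91/16):53/32,W:53/32)
total length: 481/16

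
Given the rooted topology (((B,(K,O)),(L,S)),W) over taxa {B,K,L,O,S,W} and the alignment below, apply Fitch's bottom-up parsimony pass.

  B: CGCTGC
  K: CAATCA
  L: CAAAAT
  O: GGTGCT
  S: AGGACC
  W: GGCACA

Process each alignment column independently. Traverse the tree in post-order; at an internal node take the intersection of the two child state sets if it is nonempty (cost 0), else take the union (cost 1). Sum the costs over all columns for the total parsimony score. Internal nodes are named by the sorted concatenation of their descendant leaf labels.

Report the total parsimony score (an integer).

KO@0: {C} ∪ {G} = {C,G} (union, +1)
BKO@0: {C} ∩ {C,G} = {C} (intersection, +0)
LS@0: {C} ∪ {A} = {A,C} (union, +1)
BKLOS@0: {C} ∩ {A,C} = {C} (intersection, +0)
BKLOSW@0: {C} ∪ {G} = {C,G} (union, +1)
KO@1: {A} ∪ {G} = {A,G} (union, +1)
BKO@1: {G} ∩ {A,G} = {G} (intersection, +0)
LS@1: {A} ∪ {G} = {A,G} (union, +1)
BKLOS@1: {G} ∩ {A,G} = {G} (intersection, +0)
BKLOSW@1: {G} ∩ {G} = {G} (intersection, +0)
KO@2: {A} ∪ {T} = {A,T} (union, +1)
BKO@2: {C} ∪ {A,T} = {A,C,T} (union, +1)
LS@2: {A} ∪ {G} = {A,G} (union, +1)
BKLOS@2: {A,C,T} ∩ {A,G} = {A} (intersection, +0)
BKLOSW@2: {A} ∪ {C} = {A,C} (union, +1)
KO@3: {T} ∪ {G} = {G,T} (union, +1)
BKO@3: {T} ∩ {G,T} = {T} (intersection, +0)
LS@3: {A} ∩ {A} = {A} (intersection, +0)
BKLOS@3: {T} ∪ {A} = {A,T} (union, +1)
BKLOSW@3: {A,T} ∩ {A} = {A} (intersection, +0)
KO@4: {C} ∩ {C} = {C} (intersection, +0)
BKO@4: {G} ∪ {C} = {C,G} (union, +1)
LS@4: {A} ∪ {C} = {A,C} (union, +1)
BKLOS@4: {C,G} ∩ {A,C} = {C} (intersection, +0)
BKLOSW@4: {C} ∩ {C} = {C} (intersection, +0)
KO@5: {A} ∪ {T} = {A,T} (union, +1)
BKO@5: {C} ∪ {A,T} = {A,C,T} (union, +1)
LS@5: {T} ∪ {C} = {C,T} (union, +1)
BKLOS@5: {A,C,T} ∩ {C,T} = {C,T} (intersection, +0)
BKLOSW@5: {C,T} ∪ {A} = {A,C,T} (union, +1)
per-site changes: [3, 2, 4, 2, 2, 4]; total = 17

17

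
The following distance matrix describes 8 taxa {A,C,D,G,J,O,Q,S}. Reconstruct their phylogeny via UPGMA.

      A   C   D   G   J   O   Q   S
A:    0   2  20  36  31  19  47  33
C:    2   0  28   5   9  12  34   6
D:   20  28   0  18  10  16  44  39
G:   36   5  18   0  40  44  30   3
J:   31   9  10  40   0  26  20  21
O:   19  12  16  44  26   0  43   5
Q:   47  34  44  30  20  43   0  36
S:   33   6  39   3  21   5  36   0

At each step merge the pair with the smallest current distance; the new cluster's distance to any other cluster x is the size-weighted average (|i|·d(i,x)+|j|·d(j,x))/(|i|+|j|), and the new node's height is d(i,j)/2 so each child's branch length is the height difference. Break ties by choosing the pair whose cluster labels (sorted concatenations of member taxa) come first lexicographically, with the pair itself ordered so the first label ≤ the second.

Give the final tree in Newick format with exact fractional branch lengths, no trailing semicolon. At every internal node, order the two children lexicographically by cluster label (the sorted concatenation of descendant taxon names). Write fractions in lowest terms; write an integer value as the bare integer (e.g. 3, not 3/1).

step 1: merge (A,C) at d=2; branch lengths A→1, C→1; new cluster AC
  updated: d(AC,D)=24, d(AC,G)=41/2, d(AC,J)=20, d(AC,O)=31/2, d(AC,Q)=81/2, d(AC,S)=39/2
step 2: merge (G,S) at d=3; branch lengths G→3/2, S→3/2; new cluster GS
  updated: d(AC,GS)=20, d(D,GS)=57/2, d(GS,J)=61/2, d(GS,O)=49/2, d(GS,Q)=33
step 3: merge (D,J) at d=10; branch lengths D→5, J→5; new cluster DJ
  updated: d(AC,DJ)=22, d(DJ,GS)=59/2, d(DJ,O)=21, d(DJ,Q)=32
step 4: merge (AC,O) at d=31/2; branch lengths AC→27/4, O→31/4; new cluster ACO
  updated: d(ACO,DJ)=65/3, d(ACO,GS)=43/2, d(ACO,Q)=124/3
step 5: merge (ACO,GS) at d=43/2; branch lengths ACO→3, GS→37/4; new cluster ACGOS
  updated: d(ACGOS,DJ)=124/5, d(ACGOS,Q)=38
step 6: merge (ACGOS,DJ) at d=124/5; branch lengths ACGOS→33/20, DJ→37/5; new cluster ACDGJOS
  updated: d(ACDGJOS,Q)=254/7
step 7: merge (ACDGJOS,Q) at d=254/7; branch lengths ACDGJOS→201/35, Q→127/7; new cluster ACDGJOQS
final tree: (((((A:1,C:1):27/4,O:31/4):3,(G:3/2,S:3/2):37/4):33/20,(D:5,J:5):37/5):201/35,Q:127/7)
total length: 2614/35

(((((A:1,C:1):27/4,O:31/4):3,(G:3/2,S:3/2):37/4):33/20,(D:5,J:5):37/5):201/35,Q:127/7)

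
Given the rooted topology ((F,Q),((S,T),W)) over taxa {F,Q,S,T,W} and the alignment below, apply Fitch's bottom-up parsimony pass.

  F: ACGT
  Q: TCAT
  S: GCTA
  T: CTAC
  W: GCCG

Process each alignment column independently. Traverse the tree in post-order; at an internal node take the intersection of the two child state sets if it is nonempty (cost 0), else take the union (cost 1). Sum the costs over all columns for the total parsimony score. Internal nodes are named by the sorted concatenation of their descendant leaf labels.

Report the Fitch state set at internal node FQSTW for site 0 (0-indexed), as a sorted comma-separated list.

[col 0] FQ: children F:{A}, Q:{T} ∪→ {A,T}; cost 1
[col 0] ST: children S:{G}, T:{C} ∪→ {C,G}; cost 1
[col 0] STW: children ST:{C,G}, W:{G} ∩→ {G}; cost 0
[col 0] FQSTW: children FQ:{A,T}, STW:{G} ∪→ {A,G,T}; cost 1
[col 1] FQ: children F:{C}, Q:{C} ∩→ {C}; cost 0
[col 1] ST: children S:{C}, T:{T} ∪→ {C,T}; cost 1
[col 1] STW: children ST:{C,T}, W:{C} ∩→ {C}; cost 0
[col 1] FQSTW: children FQ:{C}, STW:{C} ∩→ {C}; cost 0
[col 2] FQ: children F:{G}, Q:{A} ∪→ {A,G}; cost 1
[col 2] ST: children S:{T}, T:{A} ∪→ {A,T}; cost 1
[col 2] STW: children ST:{A,T}, W:{C} ∪→ {A,C,T}; cost 1
[col 2] FQSTW: children FQ:{A,G}, STW:{A,C,T} ∩→ {A}; cost 0
[col 3] FQ: children F:{T}, Q:{T} ∩→ {T}; cost 0
[col 3] ST: children S:{A}, T:{C} ∪→ {A,C}; cost 1
[col 3] STW: children ST:{A,C}, W:{G} ∪→ {A,C,G}; cost 1
[col 3] FQSTW: children FQ:{T}, STW:{A,C,G} ∪→ {A,C,G,T}; cost 1
per-site changes: [3, 1, 3, 3]; total = 10

A,G,T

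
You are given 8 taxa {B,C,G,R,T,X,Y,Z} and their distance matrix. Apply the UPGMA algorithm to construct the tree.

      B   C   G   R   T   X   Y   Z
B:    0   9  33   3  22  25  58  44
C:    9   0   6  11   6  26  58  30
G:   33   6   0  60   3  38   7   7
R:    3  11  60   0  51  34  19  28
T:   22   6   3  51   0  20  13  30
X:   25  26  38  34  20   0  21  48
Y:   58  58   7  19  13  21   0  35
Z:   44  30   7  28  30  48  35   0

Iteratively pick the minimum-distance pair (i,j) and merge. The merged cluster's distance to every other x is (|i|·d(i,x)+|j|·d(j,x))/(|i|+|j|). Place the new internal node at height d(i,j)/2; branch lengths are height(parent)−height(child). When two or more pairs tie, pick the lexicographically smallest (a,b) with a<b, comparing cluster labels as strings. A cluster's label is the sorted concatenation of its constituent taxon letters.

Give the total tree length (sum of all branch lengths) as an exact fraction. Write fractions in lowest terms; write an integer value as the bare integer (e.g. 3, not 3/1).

iteration 1: select B,R (d=3); attach at lengths (3/2, 3/2); label the merged cluster BR
  updated: d(BR,C)=10, d(BR,G)=93/2, d(BR,T)=73/2, d(BR,X)=59/2, d(BR,Y)=77/2, d(BR,Z)=36
iteration 2: select G,T (d=3); attach at lengths (3/2, 3/2); label the merged cluster GT
  updated: d(BR,GT)=83/2, d(C,GT)=6, d(GT,X)=29, d(GT,Y)=10, d(GT,Z)=37/2
iteration 3: select C,GT (d=6); attach at lengths (3, 3/2); label the merged cluster CGT
  updated: d(BR,CGT)=31, d(CGT,X)=28, d(CGT,Y)=26, d(CGT,Z)=67/3
iteration 4: select X,Y (d=21); attach at lengths (21/2, 21/2); label the merged cluster XY
  updated: d(BR,XY)=34, d(CGT,XY)=27, d(XY,Z)=83/2
iteration 5: select CGT,Z (d=67/3); attach at lengths (49/6, 67/6); label the merged cluster CGTZ
  updated: d(BR,CGTZ)=129/4, d(CGTZ,XY)=245/8
iteration 6: select CGTZ,XY (d=245/8); attach at lengths (199/48, 77/16); label the merged cluster CGTXYZ
  updated: d(BR,CGTXYZ)=197/6
iteration 7: select BR,CGTXYZ (d=197/6); attach at lengths (179/12, 53/48); label the merged cluster BCGRTXYZ
final tree: ((B:3/2,R:3/2):179/12,(((C:3,(G:3/2,T:3/2):3/2):49/6,Z:67/6):199/48,(X:21/2,Y:21/2):77/16):53/48)
total length: 1213/16

1213/16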